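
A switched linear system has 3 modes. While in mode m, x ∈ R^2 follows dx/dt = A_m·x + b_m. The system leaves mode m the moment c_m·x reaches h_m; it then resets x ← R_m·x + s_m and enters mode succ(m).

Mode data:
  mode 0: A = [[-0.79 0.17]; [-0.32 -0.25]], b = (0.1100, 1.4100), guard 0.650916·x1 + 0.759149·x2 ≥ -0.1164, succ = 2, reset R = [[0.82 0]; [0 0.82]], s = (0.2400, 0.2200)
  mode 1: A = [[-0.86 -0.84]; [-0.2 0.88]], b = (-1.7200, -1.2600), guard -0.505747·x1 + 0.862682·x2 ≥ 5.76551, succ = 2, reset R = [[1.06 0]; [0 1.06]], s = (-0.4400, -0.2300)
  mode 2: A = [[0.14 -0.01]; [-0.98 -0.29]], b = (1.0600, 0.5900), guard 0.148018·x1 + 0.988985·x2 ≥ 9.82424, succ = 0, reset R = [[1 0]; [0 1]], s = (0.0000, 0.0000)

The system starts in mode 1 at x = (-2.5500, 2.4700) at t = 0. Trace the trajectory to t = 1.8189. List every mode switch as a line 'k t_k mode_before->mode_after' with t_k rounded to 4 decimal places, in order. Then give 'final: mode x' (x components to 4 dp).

Mode 1: guard c·x = 5.7655 hit at Δt = 0.8313 (t = 0.8313), x⁻ = (-3.9620, 4.3605) → reset → x⁺ = (-4.6398, 4.3921), jump to mode 2
Mode 2: flow for 0.9876 to horizon, guard not reached → x = (-4.2690, 7.5477)

1 0.8313 1->2
final: 2 -4.2690 7.5477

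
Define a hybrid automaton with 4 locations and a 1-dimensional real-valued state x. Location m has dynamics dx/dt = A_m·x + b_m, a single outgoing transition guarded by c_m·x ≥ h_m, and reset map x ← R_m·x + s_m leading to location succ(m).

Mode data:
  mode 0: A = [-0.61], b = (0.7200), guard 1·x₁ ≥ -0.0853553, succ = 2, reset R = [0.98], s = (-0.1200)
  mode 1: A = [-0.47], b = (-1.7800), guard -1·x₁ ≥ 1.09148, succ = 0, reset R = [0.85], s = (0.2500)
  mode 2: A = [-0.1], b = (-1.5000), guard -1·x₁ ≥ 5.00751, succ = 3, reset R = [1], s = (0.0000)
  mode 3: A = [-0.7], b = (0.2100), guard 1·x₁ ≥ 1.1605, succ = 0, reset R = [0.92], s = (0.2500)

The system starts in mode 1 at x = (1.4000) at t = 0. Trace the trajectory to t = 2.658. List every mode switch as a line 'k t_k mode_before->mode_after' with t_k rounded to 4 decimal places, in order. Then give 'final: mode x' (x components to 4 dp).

1 1.3926 1->0
2 2.0220 0->2
final: 2 -1.1154

Mode 1: guard c·x = 1.0915 hit at Δt = 1.3926 (t = 1.3926), x⁻ = (-1.0915) → reset → x⁺ = (-0.6778), jump to mode 0
Mode 0: guard c·x = -0.0854 hit at Δt = 0.6294 (t = 2.0220), x⁻ = (-0.0854) → reset → x⁺ = (-0.2036), jump to mode 2
Mode 2: flow for 0.6360 to horizon, guard not reached → x = (-1.1154)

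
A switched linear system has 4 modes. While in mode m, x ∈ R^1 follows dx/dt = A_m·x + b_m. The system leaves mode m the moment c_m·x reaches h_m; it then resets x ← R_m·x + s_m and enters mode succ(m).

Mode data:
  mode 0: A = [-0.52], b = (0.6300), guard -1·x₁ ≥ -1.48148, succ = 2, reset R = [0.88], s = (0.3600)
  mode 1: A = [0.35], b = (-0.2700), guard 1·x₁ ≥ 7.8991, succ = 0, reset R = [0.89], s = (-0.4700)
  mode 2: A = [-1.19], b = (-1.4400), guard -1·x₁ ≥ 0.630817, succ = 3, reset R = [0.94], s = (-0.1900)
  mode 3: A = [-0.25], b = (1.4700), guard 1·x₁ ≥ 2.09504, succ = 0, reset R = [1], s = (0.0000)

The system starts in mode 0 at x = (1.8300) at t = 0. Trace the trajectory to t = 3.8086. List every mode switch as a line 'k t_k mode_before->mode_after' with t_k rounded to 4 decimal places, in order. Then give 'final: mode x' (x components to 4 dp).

Mode 0: guard c·x = -1.4815 hit at Δt = 1.5943 (t = 1.5943), x⁻ = (1.4815) → reset → x⁺ = (1.6637), jump to mode 2
Mode 2: guard c·x = 0.6308 hit at Δt = 1.3459 (t = 2.9402), x⁻ = (-0.6308) → reset → x⁺ = (-0.7830), jump to mode 3
Mode 3: flow for 0.8684 to horizon, guard not reached → x = (0.5173)

1 1.5943 0->2
2 2.9402 2->3
final: 3 0.5173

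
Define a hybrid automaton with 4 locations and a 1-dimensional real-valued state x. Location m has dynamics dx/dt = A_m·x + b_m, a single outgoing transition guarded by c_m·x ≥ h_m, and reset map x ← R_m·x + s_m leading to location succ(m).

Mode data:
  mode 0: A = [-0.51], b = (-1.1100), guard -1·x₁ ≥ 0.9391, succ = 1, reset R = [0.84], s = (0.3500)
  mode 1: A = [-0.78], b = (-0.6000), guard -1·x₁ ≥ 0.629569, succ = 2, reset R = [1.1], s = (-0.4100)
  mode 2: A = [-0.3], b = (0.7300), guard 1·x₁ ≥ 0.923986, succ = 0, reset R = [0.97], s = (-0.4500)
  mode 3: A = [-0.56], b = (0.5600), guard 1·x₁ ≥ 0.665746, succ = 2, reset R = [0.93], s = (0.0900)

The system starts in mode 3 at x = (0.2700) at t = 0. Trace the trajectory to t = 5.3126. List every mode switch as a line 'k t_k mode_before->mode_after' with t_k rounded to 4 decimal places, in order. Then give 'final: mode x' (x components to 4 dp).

Mode 3: guard c·x = 0.6657 hit at Δt = 1.3949 (t = 1.3949), x⁻ = (0.6657) → reset → x⁺ = (0.7091), jump to mode 2
Mode 2: guard c·x = 0.9240 hit at Δt = 0.4436 (t = 1.8385), x⁻ = (0.9240) → reset → x⁺ = (0.4463), jump to mode 0
Mode 0: guard c·x = 0.9391 hit at Δt = 1.4730 (t = 3.3115), x⁻ = (-0.9391) → reset → x⁺ = (-0.4388), jump to mode 1
Mode 1: guard c·x = 0.6296 hit at Δt = 1.1039 (t = 4.4154), x⁻ = (-0.6296) → reset → x⁺ = (-1.1025), jump to mode 2
Mode 2: flow for 0.8972 to horizon, guard not reached → x = (-0.2681)

1 1.3949 3->2
2 1.8385 2->0
3 3.3115 0->1
4 4.4154 1->2
final: 2 -0.2681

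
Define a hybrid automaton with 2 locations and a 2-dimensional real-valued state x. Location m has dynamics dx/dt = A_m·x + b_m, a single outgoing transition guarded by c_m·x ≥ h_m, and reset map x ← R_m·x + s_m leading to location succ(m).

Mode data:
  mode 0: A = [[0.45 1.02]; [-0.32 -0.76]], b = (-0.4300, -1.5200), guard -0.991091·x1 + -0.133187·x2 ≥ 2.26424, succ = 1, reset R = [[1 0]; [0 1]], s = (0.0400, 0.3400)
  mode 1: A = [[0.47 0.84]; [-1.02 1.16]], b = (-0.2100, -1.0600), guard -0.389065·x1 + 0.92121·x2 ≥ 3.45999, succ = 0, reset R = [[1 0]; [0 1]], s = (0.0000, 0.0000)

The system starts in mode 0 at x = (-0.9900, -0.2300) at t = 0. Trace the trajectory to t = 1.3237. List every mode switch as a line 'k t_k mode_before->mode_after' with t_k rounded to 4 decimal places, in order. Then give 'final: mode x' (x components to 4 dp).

Mode 0: guard c·x = 2.2642 hit at Δt = 0.7326 (t = 0.7326), x⁻ = (-2.1904, -0.7010) → reset → x⁺ = (-2.1504, -0.3610), jump to mode 1
Mode 1: flow for 0.5911 to horizon, guard not reached → x = (-2.9858, 0.5826)

1 0.7326 0->1
final: 1 -2.9858 0.5826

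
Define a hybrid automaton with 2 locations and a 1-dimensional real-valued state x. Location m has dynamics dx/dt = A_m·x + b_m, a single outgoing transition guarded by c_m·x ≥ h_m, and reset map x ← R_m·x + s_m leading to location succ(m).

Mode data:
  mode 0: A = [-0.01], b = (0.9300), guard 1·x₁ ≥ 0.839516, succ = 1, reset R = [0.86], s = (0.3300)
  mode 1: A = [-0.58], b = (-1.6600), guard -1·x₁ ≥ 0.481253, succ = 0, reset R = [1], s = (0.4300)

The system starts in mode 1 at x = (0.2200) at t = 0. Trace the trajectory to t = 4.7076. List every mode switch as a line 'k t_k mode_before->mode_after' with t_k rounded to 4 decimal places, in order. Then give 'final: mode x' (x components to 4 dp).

1 0.4451 1->0
2 1.4070 0->1
3 2.2641 1->0
4 3.2260 0->1
5 4.0831 1->0
final: 0 0.5280

Mode 1: guard c·x = 0.4813 hit at Δt = 0.4451 (t = 0.4451), x⁻ = (-0.4813) → reset → x⁺ = (-0.0513), jump to mode 0
Mode 0: guard c·x = 0.8395 hit at Δt = 0.9619 (t = 1.4070), x⁻ = (0.8395) → reset → x⁺ = (1.0520), jump to mode 1
Mode 1: guard c·x = 0.4813 hit at Δt = 0.8571 (t = 2.2641), x⁻ = (-0.4813) → reset → x⁺ = (-0.0513), jump to mode 0
Mode 0: guard c·x = 0.8395 hit at Δt = 0.9619 (t = 3.2260), x⁻ = (0.8395) → reset → x⁺ = (1.0520), jump to mode 1
Mode 1: guard c·x = 0.4813 hit at Δt = 0.8571 (t = 4.0831), x⁻ = (-0.4813) → reset → x⁺ = (-0.0513), jump to mode 0
Mode 0: flow for 0.6245 to horizon, guard not reached → x = (0.5280)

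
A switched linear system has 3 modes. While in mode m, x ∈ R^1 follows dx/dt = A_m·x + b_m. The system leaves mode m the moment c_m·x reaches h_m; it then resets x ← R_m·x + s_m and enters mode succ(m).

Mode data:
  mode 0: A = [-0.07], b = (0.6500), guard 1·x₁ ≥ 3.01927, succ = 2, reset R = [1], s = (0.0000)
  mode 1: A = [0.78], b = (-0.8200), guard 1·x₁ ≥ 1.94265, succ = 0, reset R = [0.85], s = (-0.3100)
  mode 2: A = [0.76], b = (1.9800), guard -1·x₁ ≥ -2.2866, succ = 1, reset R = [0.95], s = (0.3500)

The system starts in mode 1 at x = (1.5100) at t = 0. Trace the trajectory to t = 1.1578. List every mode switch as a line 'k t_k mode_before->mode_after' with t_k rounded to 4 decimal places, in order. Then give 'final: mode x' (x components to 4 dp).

1 0.8517 1->0
final: 0 1.5097

Mode 1: guard c·x = 1.9426 hit at Δt = 0.8517 (t = 0.8517), x⁻ = (1.9426) → reset → x⁺ = (1.3413), jump to mode 0
Mode 0: flow for 0.3061 to horizon, guard not reached → x = (1.5097)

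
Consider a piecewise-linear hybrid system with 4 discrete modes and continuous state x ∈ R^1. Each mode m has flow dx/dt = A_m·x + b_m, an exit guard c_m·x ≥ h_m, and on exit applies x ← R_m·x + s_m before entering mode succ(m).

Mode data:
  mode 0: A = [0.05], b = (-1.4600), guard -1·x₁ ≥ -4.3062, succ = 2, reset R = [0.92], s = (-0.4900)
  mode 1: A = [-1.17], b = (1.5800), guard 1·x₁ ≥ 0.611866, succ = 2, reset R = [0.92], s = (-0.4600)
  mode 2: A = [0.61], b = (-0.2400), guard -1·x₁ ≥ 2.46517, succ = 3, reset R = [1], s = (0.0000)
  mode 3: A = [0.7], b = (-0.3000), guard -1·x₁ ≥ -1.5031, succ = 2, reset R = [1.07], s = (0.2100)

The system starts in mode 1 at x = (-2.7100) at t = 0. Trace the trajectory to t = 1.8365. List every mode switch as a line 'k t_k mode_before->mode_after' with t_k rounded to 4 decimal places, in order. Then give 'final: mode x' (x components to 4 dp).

1 1.4567 1->2
final: 2 0.0272

Mode 1: guard c·x = 0.6119 hit at Δt = 1.4567 (t = 1.4567), x⁻ = (0.6119) → reset → x⁺ = (0.1029), jump to mode 2
Mode 2: flow for 0.3798 to horizon, guard not reached → x = (0.0272)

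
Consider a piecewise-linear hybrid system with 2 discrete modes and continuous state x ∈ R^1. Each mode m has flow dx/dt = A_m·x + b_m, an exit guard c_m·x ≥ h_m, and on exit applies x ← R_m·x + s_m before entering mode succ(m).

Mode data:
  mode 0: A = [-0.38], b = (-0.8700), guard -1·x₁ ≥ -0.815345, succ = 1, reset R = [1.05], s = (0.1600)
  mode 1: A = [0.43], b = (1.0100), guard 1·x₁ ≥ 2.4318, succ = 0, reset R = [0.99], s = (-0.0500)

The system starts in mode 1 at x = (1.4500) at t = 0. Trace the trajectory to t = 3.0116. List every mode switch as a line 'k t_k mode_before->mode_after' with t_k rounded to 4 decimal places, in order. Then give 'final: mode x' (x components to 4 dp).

Mode 1: guard c·x = 2.4318 hit at Δt = 0.5346 (t = 0.5346), x⁻ = (2.4318) → reset → x⁺ = (2.3575), jump to mode 0
Mode 0: guard c·x = -0.8153 hit at Δt = 1.0612 (t = 1.5958), x⁻ = (0.8153) → reset → x⁺ = (1.0161), jump to mode 1
Mode 1: guard c·x = 2.4318 hit at Δt = 0.8167 (t = 2.4125), x⁻ = (2.4318) → reset → x⁺ = (2.3575), jump to mode 0
Mode 0: flow for 0.5991 to horizon, guard not reached → x = (1.4113)

1 0.5346 1->0
2 1.5958 0->1
3 2.4125 1->0
final: 0 1.4113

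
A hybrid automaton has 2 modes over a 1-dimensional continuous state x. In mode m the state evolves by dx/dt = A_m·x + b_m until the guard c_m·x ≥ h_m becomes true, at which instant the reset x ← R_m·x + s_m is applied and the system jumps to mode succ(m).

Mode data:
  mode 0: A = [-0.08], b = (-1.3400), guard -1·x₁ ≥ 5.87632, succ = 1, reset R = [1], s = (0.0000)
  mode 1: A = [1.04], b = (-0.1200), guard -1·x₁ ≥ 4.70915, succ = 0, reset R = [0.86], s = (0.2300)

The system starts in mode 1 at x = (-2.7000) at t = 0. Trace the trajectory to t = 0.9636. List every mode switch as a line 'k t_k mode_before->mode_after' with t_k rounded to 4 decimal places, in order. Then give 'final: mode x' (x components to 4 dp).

Mode 1: guard c·x = 4.7092 hit at Δt = 0.5179 (t = 0.5179), x⁻ = (-4.7091) → reset → x⁺ = (-3.8199), jump to mode 0
Mode 0: flow for 0.4457 to horizon, guard not reached → x = (-4.2728)

1 0.5179 1->0
final: 0 -4.2728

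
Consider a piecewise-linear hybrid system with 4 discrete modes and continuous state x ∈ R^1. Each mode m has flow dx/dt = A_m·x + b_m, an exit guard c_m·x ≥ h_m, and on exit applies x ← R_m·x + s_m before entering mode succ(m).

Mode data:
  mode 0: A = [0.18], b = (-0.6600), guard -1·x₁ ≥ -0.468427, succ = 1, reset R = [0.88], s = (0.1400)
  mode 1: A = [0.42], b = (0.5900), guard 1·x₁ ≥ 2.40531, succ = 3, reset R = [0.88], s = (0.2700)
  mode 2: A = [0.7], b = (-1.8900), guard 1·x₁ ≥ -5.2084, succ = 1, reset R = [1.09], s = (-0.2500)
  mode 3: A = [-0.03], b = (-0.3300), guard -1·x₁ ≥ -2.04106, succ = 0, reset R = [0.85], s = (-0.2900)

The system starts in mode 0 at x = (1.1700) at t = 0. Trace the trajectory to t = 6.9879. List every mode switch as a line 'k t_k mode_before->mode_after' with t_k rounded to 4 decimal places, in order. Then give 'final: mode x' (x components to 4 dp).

Mode 0: guard c·x = -0.4684 hit at Δt = 1.3758 (t = 1.3758), x⁻ = (0.4684) → reset → x⁺ = (0.5522), jump to mode 1
Mode 1: guard c·x = 2.4053 hit at Δt = 1.5863 (t = 2.9621), x⁻ = (2.4053) → reset → x⁺ = (2.3867), jump to mode 3
Mode 3: guard c·x = -2.0411 hit at Δt = 0.8719 (t = 3.8340), x⁻ = (2.0411) → reset → x⁺ = (1.4449), jump to mode 0
Mode 0: guard c·x = -0.4684 hit at Δt = 2.0239 (t = 5.8579), x⁻ = (0.4684) → reset → x⁺ = (0.5522), jump to mode 1
Mode 1: flow for 1.1300 to horizon, guard not reached → x = (1.7409)

1 1.3758 0->1
2 2.9621 1->3
3 3.8340 3->0
4 5.8579 0->1
final: 1 1.7409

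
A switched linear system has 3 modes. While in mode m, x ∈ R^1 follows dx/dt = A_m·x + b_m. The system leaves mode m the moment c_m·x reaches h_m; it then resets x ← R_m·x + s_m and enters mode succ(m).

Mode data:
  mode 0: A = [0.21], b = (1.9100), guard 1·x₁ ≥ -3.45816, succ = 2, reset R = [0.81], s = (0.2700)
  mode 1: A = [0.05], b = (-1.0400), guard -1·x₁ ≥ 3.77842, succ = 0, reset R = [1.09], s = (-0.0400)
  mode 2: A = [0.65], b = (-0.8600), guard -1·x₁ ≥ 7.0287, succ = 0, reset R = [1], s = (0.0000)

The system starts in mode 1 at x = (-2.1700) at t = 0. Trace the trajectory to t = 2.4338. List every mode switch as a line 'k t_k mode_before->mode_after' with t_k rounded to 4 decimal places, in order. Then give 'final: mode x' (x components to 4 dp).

Mode 1: guard c·x = 3.7784 hit at Δt = 1.3536 (t = 1.3536), x⁻ = (-3.7784) → reset → x⁺ = (-4.1585), jump to mode 0
Mode 0: guard c·x = -3.4582 hit at Δt = 0.6317 (t = 1.9853), x⁻ = (-3.4582) → reset → x⁺ = (-2.5311), jump to mode 2
Mode 2: flow for 0.4485 to horizon, guard not reached → x = (-3.8356)

1 1.3536 1->0
2 1.9853 0->2
final: 2 -3.8356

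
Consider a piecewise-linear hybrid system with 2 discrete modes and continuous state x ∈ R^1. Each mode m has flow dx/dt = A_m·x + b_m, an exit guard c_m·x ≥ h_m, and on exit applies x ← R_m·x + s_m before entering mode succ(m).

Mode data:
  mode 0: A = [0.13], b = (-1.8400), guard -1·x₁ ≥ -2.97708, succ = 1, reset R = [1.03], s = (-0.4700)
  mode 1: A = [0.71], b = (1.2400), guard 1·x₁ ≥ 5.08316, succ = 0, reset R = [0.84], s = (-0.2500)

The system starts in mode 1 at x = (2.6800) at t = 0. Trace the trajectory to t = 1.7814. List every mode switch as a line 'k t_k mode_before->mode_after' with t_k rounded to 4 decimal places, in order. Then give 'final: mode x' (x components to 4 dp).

1 0.6108 1->0
2 1.3642 0->1
final: 1 4.0936

Mode 1: guard c·x = 5.0832 hit at Δt = 0.6108 (t = 0.6108), x⁻ = (5.0832) → reset → x⁺ = (4.0199), jump to mode 0
Mode 0: guard c·x = -2.9771 hit at Δt = 0.7534 (t = 1.3642), x⁻ = (2.9771) → reset → x⁺ = (2.5964), jump to mode 1
Mode 1: flow for 0.4172 to horizon, guard not reached → x = (4.0936)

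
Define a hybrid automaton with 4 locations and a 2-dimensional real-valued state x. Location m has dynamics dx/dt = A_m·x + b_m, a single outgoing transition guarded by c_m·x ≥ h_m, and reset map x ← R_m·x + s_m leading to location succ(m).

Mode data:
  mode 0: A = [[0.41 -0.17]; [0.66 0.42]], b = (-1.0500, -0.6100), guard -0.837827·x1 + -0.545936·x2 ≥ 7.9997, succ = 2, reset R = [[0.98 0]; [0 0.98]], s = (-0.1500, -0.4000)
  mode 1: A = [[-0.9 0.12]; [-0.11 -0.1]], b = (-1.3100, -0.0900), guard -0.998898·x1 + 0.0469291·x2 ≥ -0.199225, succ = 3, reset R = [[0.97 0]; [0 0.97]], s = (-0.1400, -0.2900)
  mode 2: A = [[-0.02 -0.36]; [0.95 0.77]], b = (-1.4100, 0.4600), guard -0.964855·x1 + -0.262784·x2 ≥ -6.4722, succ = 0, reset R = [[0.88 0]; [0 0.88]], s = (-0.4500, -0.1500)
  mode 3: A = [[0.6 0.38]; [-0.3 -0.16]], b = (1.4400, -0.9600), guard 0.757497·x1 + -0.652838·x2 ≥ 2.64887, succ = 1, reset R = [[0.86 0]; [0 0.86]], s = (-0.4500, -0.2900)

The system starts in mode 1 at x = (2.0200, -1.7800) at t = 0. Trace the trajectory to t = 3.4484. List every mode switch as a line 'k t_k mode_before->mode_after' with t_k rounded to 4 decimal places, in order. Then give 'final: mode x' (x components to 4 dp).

1 0.7986 1->3
2 2.0944 3->1
3 2.2648 1->3
final: 3 0.2162 -3.5358

Mode 1: guard c·x = -0.1992 hit at Δt = 0.7986 (t = 0.7986), x⁻ = (0.1153, -1.7920) → reset → x⁺ = (-0.0282, -2.0282), jump to mode 3
Mode 3: guard c·x = 2.6489 hit at Δt = 1.2958 (t = 2.0944), x⁻ = (0.9687, -2.9335) → reset → x⁺ = (0.3831, -2.8128), jump to mode 1
Mode 1: guard c·x = -0.1992 hit at Δt = 0.1704 (t = 2.2648), x⁻ = (0.0686, -2.7846) → reset → x⁺ = (-0.0734, -2.9910), jump to mode 3
Mode 3: flow for 1.1836 to horizon, guard not reached → x = (0.2162, -3.5358)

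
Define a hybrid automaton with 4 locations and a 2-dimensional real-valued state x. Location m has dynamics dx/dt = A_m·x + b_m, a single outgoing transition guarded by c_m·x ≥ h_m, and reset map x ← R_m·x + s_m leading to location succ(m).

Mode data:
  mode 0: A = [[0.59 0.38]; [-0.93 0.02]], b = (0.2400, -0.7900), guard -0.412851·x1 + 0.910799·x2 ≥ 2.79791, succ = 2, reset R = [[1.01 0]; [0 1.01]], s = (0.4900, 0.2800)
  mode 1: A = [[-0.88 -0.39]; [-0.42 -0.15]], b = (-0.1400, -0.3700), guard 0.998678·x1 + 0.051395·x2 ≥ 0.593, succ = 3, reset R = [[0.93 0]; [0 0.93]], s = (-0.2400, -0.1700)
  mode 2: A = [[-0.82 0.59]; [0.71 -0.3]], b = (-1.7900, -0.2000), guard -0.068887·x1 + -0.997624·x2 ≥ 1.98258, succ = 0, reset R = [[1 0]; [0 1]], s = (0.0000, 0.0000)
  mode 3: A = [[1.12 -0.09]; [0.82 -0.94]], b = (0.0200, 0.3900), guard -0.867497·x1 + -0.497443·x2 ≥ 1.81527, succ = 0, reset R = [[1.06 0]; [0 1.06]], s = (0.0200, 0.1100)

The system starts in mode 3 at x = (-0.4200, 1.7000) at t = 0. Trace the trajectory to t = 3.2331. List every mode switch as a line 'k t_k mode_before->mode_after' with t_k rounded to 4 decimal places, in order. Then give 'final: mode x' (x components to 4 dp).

1 1.3346 3->0
2 2.2369 0->2
final: 2 -2.1096 -0.0935

Mode 3: guard c·x = 1.8153 hit at Δt = 1.3346 (t = 1.3346), x⁻ = (-2.0963, 0.0066) → reset → x⁺ = (-2.2021, 0.1170), jump to mode 0
Mode 0: guard c·x = 2.7979 hit at Δt = 0.9023 (t = 2.2369), x⁻ = (-3.1238, 1.6560) → reset → x⁺ = (-2.6650, 1.9525), jump to mode 2
Mode 2: flow for 0.9962 to horizon, guard not reached → x = (-2.1096, -0.0935)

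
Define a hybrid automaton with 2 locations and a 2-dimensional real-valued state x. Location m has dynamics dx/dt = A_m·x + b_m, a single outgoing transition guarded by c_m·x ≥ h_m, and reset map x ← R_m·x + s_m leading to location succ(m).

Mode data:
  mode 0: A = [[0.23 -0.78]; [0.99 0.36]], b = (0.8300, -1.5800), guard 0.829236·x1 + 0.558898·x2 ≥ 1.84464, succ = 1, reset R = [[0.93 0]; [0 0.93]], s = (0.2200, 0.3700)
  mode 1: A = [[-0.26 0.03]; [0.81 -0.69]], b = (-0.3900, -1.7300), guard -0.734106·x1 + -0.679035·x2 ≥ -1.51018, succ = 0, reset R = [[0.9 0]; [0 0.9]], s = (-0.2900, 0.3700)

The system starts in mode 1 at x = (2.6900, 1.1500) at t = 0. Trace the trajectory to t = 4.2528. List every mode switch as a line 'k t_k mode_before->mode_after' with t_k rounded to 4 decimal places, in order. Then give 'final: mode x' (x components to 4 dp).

Mode 1: guard c·x = -1.5102 hit at Δt = 1.1604 (t = 1.1604), x⁻ = (1.6237, 0.4687) → reset → x⁺ = (1.1713, 0.7918), jump to mode 0
Mode 0: guard c·x = 1.8446 hit at Δt = 0.8755 (t = 2.0359), x⁻ = (1.6360, 0.8732) → reset → x⁺ = (1.7415, 1.1821), jump to mode 1
Mode 1: guard c·x = -1.5102 hit at Δt = 0.4337 (t = 2.4696), x⁻ = (1.4073, 0.7026) → reset → x⁺ = (0.9766, 1.0023), jump to mode 0
Mode 0: guard c·x = 1.8446 hit at Δt = 1.4685 (t = 3.9381), x⁻ = (1.5605, 0.9852) → reset → x⁺ = (1.6712, 1.2863), jump to mode 1
Mode 1: flow for 0.3147 to horizon, guard not reached → x = (1.4320, 0.9001)

1 1.1604 1->0
2 2.0359 0->1
3 2.4696 1->0
4 3.9381 0->1
final: 1 1.4320 0.9001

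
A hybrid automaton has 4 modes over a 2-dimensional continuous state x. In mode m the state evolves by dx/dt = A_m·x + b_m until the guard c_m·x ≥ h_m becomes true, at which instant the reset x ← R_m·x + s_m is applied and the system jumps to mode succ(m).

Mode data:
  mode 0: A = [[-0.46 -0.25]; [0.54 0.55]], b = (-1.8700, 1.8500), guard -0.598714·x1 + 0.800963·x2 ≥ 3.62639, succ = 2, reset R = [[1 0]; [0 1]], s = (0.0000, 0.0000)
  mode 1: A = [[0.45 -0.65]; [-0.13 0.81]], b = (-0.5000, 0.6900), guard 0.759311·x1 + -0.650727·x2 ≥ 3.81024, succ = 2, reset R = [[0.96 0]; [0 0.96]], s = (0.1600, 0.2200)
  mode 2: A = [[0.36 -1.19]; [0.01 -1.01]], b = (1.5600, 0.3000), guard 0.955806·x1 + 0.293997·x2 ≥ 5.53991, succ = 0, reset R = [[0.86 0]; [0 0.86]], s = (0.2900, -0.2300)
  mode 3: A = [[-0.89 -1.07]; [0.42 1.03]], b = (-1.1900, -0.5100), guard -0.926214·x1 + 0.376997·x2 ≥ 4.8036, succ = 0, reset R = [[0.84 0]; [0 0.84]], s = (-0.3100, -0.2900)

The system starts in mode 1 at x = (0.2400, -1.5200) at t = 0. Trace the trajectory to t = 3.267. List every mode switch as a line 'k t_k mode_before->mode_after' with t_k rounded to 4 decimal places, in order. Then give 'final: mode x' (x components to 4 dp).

Mode 1: guard c·x = 3.8102 hit at Δt = 1.4327 (t = 1.4327), x⁻ = (2.2142, -3.2716) → reset → x⁺ = (2.2857, -2.9208), jump to mode 2
Mode 2: guard c·x = 5.5399 hit at Δt = 0.7132 (t = 2.1459), x⁻ = (6.1793, -1.2459) → reset → x⁺ = (5.6042, -1.3014), jump to mode 0
Mode 0: flow for 1.1211 to horizon, guard not reached → x = (1.4279, 3.5229)

1 1.4327 1->2
2 2.1459 2->0
final: 0 1.4279 3.5229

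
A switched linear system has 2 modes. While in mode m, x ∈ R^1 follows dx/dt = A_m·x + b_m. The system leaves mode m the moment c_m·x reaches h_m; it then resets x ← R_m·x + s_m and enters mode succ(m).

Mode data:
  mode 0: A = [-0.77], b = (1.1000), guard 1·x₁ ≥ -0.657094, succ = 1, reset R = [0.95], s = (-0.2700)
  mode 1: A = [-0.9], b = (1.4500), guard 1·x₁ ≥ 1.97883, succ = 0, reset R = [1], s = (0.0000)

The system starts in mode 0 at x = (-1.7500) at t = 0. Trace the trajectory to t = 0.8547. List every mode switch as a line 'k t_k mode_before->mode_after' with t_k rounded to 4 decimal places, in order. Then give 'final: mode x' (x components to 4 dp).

Mode 0: guard c·x = -0.6571 hit at Δt = 0.5472 (t = 0.5472), x⁻ = (-0.6571) → reset → x⁺ = (-0.8942), jump to mode 1
Mode 1: flow for 0.3075 to horizon, guard not reached → x = (-0.2886)

1 0.5472 0->1
final: 1 -0.2886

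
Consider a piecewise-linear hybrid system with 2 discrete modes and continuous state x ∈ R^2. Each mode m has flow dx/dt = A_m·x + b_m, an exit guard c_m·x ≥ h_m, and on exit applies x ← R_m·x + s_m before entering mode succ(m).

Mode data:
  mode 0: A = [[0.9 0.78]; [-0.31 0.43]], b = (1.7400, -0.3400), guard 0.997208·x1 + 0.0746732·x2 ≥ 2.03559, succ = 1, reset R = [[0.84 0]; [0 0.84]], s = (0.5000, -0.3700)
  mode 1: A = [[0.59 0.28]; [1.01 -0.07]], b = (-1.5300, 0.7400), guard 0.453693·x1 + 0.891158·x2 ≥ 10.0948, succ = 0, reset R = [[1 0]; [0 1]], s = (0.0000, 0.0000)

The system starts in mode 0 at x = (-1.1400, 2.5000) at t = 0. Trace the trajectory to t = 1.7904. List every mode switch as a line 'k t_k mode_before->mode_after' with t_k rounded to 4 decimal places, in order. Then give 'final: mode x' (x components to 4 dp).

1 0.7214 0->1
final: 1 2.9970 5.3211

Mode 0: guard c·x = 2.0356 hit at Δt = 0.7214 (t = 0.7214), x⁻ = (1.8089, 3.1028) → reset → x⁺ = (2.0195, 2.2364), jump to mode 1
Mode 1: flow for 1.0690 to horizon, guard not reached → x = (2.9970, 5.3211)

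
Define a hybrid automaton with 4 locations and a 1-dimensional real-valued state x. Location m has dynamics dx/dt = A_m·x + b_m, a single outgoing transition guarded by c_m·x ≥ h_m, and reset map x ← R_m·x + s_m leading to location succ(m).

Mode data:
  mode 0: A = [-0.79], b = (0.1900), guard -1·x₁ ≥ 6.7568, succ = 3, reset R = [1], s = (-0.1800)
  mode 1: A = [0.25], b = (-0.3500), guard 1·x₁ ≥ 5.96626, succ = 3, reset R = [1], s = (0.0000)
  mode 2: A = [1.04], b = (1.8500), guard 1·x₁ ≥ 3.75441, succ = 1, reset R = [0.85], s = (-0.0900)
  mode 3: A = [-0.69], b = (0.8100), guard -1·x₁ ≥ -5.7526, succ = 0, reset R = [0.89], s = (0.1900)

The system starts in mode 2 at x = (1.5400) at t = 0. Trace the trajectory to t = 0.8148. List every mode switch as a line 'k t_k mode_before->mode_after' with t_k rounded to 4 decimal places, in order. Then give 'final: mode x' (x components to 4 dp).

Mode 2: guard c·x = 3.7544 hit at Δt = 0.4915 (t = 0.4915), x⁻ = (3.7544) → reset → x⁺ = (3.1012), jump to mode 1
Mode 1: flow for 0.3233 to horizon, guard not reached → x = (3.2445)

1 0.4915 2->1
final: 1 3.2445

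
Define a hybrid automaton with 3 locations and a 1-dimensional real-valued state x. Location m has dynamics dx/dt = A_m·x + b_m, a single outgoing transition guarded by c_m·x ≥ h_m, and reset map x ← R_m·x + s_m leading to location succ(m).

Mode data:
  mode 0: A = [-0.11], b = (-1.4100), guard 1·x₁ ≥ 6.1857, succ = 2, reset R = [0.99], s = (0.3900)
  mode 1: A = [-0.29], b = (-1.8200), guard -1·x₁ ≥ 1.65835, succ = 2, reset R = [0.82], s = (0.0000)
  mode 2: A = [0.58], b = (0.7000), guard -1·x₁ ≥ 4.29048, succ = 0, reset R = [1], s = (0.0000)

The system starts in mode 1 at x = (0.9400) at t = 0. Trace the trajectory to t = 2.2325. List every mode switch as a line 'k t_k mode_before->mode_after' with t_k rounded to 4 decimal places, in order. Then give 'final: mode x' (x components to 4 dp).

1 1.5394 1->2
final: 2 -1.4355

Mode 1: guard c·x = 1.6583 hit at Δt = 1.5394 (t = 1.5394), x⁻ = (-1.6583) → reset → x⁺ = (-1.3598), jump to mode 2
Mode 2: flow for 0.6931 to horizon, guard not reached → x = (-1.4355)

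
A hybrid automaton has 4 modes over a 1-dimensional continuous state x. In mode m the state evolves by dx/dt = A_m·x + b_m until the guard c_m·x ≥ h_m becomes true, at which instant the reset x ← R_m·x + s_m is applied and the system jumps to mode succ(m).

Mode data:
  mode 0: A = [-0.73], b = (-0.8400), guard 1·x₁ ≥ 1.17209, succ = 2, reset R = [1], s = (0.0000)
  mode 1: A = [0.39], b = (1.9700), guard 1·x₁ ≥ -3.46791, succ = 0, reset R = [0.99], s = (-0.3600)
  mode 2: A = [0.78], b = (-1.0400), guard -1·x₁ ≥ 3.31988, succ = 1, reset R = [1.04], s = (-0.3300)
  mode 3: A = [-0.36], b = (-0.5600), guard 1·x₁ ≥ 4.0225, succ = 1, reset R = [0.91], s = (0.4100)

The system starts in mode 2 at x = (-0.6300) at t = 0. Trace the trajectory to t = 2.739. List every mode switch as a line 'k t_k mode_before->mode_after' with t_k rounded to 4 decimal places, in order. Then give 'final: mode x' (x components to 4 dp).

Mode 2: guard c·x = 3.3199 hit at Δt = 1.1063 (t = 1.1063), x⁻ = (-3.3199) → reset → x⁺ = (-3.7827), jump to mode 1
Mode 1: guard c·x = -3.4679 hit at Δt = 0.5683 (t = 1.6746), x⁻ = (-3.4679) → reset → x⁺ = (-3.7932), jump to mode 0
Mode 0: flow for 1.0644 to horizon, guard not reached → x = (-2.3657)

1 1.1063 2->1
2 1.6746 1->0
final: 0 -2.3657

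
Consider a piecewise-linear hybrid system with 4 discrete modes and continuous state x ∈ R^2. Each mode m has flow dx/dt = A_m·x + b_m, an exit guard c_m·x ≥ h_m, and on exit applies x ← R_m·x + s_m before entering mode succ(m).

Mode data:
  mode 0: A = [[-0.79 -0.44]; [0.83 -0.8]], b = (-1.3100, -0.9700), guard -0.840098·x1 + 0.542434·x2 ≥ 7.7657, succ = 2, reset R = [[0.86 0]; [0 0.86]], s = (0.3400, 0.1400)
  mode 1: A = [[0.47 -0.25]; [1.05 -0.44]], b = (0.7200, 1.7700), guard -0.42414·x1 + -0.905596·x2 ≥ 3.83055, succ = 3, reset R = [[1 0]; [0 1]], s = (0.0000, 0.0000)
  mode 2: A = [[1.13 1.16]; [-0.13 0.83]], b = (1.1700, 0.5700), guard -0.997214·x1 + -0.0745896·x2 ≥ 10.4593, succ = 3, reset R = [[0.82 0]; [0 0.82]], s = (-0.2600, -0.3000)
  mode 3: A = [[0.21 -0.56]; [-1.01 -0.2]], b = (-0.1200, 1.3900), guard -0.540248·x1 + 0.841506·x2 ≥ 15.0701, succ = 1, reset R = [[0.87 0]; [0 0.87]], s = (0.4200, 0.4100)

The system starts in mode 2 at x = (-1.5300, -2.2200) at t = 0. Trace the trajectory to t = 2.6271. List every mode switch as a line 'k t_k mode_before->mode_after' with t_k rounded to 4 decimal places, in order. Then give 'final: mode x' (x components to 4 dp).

1 1.1371 2->3
2 2.2923 3->1
final: 1 -13.1957 4.0596

Mode 2: guard c·x = 10.4593 hit at Δt = 1.1371 (t = 1.1371), x⁻ = (-10.2193, -3.5988) → reset → x⁺ = (-8.6399, -3.2510), jump to mode 3
Mode 3: guard c·x = 15.0701 hit at Δt = 1.1552 (t = 2.2923), x⁻ = (-13.1260, 9.4816) → reset → x⁺ = (-10.9997, 8.6590), jump to mode 1
Mode 1: flow for 0.3348 to horizon, guard not reached → x = (-13.1957, 4.0596)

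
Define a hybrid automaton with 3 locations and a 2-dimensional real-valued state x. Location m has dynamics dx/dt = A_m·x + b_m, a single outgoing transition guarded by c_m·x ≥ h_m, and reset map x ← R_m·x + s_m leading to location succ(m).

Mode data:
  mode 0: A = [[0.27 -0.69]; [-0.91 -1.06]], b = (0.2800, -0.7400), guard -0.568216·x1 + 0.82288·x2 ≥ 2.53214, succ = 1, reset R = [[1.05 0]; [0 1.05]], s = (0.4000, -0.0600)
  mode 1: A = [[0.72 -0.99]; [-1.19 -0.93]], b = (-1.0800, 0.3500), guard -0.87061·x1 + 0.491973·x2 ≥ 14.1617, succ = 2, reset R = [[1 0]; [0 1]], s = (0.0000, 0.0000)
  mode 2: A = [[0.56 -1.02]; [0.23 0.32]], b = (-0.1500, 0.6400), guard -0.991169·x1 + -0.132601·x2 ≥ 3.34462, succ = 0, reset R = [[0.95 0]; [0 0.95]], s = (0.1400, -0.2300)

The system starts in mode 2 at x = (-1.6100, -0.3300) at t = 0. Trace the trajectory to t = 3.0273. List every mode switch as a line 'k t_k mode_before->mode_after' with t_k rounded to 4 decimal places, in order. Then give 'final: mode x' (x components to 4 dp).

Mode 2: guard c·x = 3.3446 hit at Δt = 1.4523 (t = 1.4523), x⁻ = (-3.3324, -0.3139) → reset → x⁺ = (-3.0258, -0.5282), jump to mode 0
Mode 0: guard c·x = 2.5321 hit at Δt = 0.6118 (t = 2.0641), x⁻ = (-3.4371, 0.7038) → reset → x⁺ = (-3.2089, 0.6790), jump to mode 1
Mode 1: flow for 0.9632 to horizon, guard not reached → x = (-11.4852, 5.8641)

1 1.4523 2->0
2 2.0641 0->1
final: 1 -11.4852 5.8641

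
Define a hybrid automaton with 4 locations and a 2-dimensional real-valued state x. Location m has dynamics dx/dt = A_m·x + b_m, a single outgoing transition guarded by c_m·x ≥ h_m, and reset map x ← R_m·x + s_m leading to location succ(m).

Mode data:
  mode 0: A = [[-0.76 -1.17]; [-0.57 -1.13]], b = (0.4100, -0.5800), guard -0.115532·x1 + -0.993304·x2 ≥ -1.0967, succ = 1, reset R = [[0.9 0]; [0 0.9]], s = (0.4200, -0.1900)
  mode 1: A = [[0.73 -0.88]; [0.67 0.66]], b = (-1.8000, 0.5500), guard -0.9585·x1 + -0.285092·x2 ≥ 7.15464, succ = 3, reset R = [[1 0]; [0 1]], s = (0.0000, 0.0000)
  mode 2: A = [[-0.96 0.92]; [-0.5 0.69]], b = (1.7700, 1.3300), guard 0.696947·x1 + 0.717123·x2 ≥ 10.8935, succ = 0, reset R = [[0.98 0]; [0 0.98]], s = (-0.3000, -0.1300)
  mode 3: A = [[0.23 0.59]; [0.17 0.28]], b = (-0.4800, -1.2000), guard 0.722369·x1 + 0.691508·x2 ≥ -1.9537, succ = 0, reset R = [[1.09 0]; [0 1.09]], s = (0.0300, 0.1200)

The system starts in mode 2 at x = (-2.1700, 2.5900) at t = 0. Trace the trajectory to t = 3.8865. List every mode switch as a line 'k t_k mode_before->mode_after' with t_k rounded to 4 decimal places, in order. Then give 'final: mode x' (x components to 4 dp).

1 1.5605 2->0
2 3.1069 0->1
final: 1 -3.9245 0.7506

Mode 2: guard c·x = 10.8935 hit at Δt = 1.5605 (t = 1.5605), x⁻ = (5.9544, 9.4037) → reset → x⁺ = (5.5353, 9.0856), jump to mode 0
Mode 0: guard c·x = -1.0967 hit at Δt = 1.5464 (t = 3.1069), x⁻ = (-1.1681, 1.2400) → reset → x⁺ = (-0.6313, 0.9260), jump to mode 1
Mode 1: flow for 0.7796 to horizon, guard not reached → x = (-3.9245, 0.7506)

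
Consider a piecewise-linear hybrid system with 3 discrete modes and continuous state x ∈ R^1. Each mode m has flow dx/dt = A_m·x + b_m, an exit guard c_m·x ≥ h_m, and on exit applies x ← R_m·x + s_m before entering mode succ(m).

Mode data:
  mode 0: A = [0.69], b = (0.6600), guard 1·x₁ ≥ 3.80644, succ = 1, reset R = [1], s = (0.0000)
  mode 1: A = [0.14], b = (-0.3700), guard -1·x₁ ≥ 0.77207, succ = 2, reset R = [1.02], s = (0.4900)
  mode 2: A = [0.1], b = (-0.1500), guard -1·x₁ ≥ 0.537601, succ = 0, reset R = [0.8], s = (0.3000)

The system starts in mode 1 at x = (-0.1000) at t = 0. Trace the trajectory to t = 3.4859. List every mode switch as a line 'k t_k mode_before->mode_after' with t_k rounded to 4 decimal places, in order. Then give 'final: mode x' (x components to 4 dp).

Mode 1: guard c·x = 0.7721 hit at Δt = 1.5654 (t = 1.5654), x⁻ = (-0.7721) → reset → x⁺ = (-0.2975), jump to mode 2
Mode 2: guard c·x = 0.5376 hit at Δt = 1.2537 (t = 2.8191), x⁻ = (-0.5376) → reset → x⁺ = (-0.1301), jump to mode 0
Mode 0: flow for 0.6668 to horizon, guard not reached → x = (0.3527)

1 1.5654 1->2
2 2.8191 2->0
final: 0 0.3527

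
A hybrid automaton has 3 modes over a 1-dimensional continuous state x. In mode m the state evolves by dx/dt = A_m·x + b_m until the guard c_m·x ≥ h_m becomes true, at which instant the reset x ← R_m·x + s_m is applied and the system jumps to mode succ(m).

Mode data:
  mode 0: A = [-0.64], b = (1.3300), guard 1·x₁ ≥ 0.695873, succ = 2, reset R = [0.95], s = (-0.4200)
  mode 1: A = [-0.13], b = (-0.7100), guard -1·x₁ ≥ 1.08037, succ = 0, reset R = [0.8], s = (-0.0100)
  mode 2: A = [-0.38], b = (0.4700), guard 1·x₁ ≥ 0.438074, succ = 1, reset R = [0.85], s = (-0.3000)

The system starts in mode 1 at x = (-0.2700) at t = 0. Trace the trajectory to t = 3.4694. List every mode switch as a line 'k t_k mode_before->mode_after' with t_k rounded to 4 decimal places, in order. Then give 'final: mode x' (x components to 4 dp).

1 1.3055 1->0
2 2.4913 0->2
3 3.0714 2->1
final: 1 -0.2067

Mode 1: guard c·x = 1.0804 hit at Δt = 1.3055 (t = 1.3055), x⁻ = (-1.0804) → reset → x⁺ = (-0.8743), jump to mode 0
Mode 0: guard c·x = 0.6959 hit at Δt = 1.1858 (t = 2.4913), x⁻ = (0.6959) → reset → x⁺ = (0.2411), jump to mode 2
Mode 2: guard c·x = 0.4381 hit at Δt = 0.5801 (t = 3.0714), x⁻ = (0.4381) → reset → x⁺ = (0.0724), jump to mode 1
Mode 1: flow for 0.3980 to horizon, guard not reached → x = (-0.2067)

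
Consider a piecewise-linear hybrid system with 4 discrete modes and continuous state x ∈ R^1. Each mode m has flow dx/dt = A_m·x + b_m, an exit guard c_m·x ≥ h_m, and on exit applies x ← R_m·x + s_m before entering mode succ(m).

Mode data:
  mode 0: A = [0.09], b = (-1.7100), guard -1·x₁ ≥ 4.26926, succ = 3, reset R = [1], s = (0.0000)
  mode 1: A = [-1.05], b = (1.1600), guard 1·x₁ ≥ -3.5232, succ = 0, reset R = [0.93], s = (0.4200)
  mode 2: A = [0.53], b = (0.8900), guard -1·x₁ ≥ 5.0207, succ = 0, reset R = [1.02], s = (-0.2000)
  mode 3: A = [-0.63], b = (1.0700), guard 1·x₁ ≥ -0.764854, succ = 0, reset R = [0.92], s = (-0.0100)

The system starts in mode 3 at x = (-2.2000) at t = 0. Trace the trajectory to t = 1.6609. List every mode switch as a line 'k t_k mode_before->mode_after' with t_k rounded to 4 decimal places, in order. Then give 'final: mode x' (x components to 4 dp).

1 0.7287 3->0
final: 0 -2.4390

Mode 3: guard c·x = -0.7649 hit at Δt = 0.7287 (t = 0.7287), x⁻ = (-0.7649) → reset → x⁺ = (-0.7137), jump to mode 0
Mode 0: flow for 0.9322 to horizon, guard not reached → x = (-2.4390)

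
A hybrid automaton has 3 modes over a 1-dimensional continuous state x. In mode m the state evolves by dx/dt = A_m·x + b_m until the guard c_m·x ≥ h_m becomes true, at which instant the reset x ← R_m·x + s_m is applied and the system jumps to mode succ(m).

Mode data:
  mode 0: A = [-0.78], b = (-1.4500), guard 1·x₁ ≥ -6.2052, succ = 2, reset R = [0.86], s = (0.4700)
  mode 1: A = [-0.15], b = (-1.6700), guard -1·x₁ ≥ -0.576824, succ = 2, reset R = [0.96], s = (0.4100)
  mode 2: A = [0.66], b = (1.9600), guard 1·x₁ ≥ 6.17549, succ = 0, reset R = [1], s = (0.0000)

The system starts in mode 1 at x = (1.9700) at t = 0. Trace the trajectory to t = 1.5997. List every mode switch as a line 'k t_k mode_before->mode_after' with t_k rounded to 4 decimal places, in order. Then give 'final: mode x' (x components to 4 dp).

1 0.7494 1->2
final: 2 3.9247

Mode 1: guard c·x = -0.5768 hit at Δt = 0.7494 (t = 0.7494), x⁻ = (0.5768) → reset → x⁺ = (0.9638), jump to mode 2
Mode 2: flow for 0.8503 to horizon, guard not reached → x = (3.9247)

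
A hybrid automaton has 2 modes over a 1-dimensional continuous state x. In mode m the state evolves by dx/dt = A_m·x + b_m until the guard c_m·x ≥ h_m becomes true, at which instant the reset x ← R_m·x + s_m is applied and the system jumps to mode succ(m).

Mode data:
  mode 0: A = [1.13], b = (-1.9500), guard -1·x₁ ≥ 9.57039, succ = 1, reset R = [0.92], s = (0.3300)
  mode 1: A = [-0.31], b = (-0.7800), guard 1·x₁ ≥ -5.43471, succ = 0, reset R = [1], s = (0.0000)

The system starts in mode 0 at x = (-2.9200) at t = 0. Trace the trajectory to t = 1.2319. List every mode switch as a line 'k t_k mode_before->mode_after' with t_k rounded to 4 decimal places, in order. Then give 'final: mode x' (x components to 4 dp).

Mode 0: guard c·x = 9.5704 hit at Δt = 0.7863 (t = 0.7863), x⁻ = (-9.5704) → reset → x⁺ = (-8.4748), jump to mode 1
Mode 1: flow for 0.4456 to horizon, guard not reached → x = (-7.7060)

1 0.7863 0->1
final: 1 -7.7060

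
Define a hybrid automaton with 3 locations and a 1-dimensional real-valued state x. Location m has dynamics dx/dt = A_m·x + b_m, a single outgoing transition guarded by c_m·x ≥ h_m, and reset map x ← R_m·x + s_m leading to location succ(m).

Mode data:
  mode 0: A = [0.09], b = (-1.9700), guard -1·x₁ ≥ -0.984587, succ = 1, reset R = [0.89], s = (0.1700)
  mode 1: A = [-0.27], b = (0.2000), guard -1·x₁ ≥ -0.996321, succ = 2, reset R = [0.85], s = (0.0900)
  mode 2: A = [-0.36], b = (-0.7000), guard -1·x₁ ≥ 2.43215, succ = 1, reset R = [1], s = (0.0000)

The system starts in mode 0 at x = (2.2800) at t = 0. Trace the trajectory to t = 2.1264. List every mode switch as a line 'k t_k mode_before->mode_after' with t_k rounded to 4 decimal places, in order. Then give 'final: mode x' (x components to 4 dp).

Mode 0: guard c·x = -0.9846 hit at Δt = 0.7108 (t = 0.7108), x⁻ = (0.9846) → reset → x⁺ = (1.0463), jump to mode 1
Mode 1: guard c·x = -0.9963 hit at Δt = 0.6613 (t = 1.3721), x⁻ = (0.9963) → reset → x⁺ = (0.9369), jump to mode 2
Mode 2: flow for 0.7543 to horizon, guard not reached → x = (0.2517)

1 0.7108 0->1
2 1.3721 1->2
final: 2 0.2517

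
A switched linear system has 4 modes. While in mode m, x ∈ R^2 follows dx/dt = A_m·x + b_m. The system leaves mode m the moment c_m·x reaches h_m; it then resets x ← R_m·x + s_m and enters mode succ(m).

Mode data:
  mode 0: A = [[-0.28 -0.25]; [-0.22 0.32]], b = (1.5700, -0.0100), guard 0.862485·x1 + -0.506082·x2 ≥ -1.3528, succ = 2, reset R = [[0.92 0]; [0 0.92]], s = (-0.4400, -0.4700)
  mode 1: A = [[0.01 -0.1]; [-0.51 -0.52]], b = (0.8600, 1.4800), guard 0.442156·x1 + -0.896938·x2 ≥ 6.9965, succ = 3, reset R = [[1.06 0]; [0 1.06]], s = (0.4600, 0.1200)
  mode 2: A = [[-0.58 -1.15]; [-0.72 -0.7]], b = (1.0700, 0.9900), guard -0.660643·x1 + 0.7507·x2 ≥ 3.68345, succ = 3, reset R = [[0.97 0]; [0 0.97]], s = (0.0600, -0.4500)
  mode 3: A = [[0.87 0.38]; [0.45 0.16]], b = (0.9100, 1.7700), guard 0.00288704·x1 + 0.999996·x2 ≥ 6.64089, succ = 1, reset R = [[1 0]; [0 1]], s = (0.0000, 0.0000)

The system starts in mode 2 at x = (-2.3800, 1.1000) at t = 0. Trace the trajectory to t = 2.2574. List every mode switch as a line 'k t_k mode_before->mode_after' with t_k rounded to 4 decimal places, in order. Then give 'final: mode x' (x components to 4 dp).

Mode 2: guard c·x = 3.6835 hit at Δt = 1.4891 (t = 1.4891), x⁻ = (-2.4294, 2.7687) → reset → x⁺ = (-2.2965, 2.2357), jump to mode 3
Mode 3: flow for 0.7683 to horizon, guard not reached → x = (-2.3988, 3.1062)

1 1.4891 2->3
final: 3 -2.3988 3.1062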